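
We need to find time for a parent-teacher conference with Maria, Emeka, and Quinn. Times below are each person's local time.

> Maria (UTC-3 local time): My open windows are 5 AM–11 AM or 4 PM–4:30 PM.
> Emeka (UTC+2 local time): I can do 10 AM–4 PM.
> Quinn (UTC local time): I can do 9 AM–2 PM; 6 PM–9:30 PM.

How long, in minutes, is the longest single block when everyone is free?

300

Maria in UTC: 08:00-14:00, 19:00-19:30 (add 3h to convert from UTC-3).
Emeka in UTC: 08:00-14:00 (subtract 2h to convert from UTC+2).
Quinn in UTC: 09:00-14:00, 18:00-21:30.
Maria ∩ Emeka: 08:00-14:00.
Maria ∩ Emeka ∩ Quinn: 09:00-14:00.
So the common availability across everyone is 09:00-14:00.
The longest is 09:00-14:00 at 300 minutes.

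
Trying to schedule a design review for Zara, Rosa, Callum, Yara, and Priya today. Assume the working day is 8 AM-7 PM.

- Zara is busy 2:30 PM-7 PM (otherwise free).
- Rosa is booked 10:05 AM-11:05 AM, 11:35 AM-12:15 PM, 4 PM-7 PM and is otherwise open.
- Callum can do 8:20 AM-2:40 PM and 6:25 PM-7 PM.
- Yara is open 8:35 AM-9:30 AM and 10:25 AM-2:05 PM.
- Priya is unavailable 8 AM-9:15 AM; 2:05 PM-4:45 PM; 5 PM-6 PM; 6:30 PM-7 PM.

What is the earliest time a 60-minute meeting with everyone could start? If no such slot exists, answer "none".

12:15

Zara free: 08:00-14:30 (invert busy blocks within the working day).
Rosa free: 08:00-10:05, 11:05-11:35, 12:15-16:00 (invert busy blocks within the working day).
Callum free: 08:20-14:40, 18:25-19:00.
Yara free: 08:35-09:30, 10:25-14:05.
Priya free: 09:15-14:05, 16:45-17:00, 18:00-18:30 (invert busy blocks within the working day).
Zara ∩ Rosa: 08:00-10:05, 11:05-11:35, 12:15-14:30.
Zara ∩ Rosa ∩ Callum: 08:20-10:05, 11:05-11:35, 12:15-14:30.
Zara ∩ Rosa ∩ Callum ∩ Yara: 08:35-09:30, 11:05-11:35, 12:15-14:05.
Zara ∩ Rosa ∩ Callum ∩ Yara ∩ Priya: 09:15-09:30, 11:05-11:35, 12:15-14:05.
The first common window of at least 60 minutes is 12:15-14:05, so the earliest start is 12:15.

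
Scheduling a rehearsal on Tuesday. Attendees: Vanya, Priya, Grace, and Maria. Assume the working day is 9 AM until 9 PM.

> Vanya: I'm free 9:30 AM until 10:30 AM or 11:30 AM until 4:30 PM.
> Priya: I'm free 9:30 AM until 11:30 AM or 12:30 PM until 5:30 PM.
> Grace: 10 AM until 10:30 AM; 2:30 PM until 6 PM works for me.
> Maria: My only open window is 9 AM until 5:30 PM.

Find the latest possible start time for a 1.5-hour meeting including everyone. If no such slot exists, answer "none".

Vanya ∩ Priya: 09:30-10:30, 12:30-16:30.
Vanya ∩ Priya ∩ Grace: 10:00-10:30, 14:30-16:30.
Vanya ∩ Priya ∩ Grace ∩ Maria: 10:00-10:30, 14:30-16:30.
So the common availability across everyone is 10:00-10:30, 14:30-16:30.
The last common window of at least 90 minutes is 14:30-16:30; a 90-minute meeting can start as late as 15:00 and still end by 16:30.

15:00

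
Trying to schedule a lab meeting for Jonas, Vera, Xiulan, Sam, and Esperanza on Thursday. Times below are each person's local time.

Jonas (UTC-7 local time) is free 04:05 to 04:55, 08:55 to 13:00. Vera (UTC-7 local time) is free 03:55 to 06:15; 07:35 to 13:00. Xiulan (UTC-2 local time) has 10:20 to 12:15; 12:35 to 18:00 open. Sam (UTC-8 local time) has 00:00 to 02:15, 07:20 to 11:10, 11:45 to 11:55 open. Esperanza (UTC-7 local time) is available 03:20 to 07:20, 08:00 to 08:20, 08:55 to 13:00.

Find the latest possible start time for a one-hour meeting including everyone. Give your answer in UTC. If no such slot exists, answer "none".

Jonas in UTC: 11:05-11:55, 15:55-20:00 (add 7h to convert from UTC-7).
Vera in UTC: 10:55-13:15, 14:35-20:00 (add 7h to convert from UTC-7).
Xiulan in UTC: 12:20-14:15, 14:35-20:00 (add 2h to convert from UTC-2).
Sam in UTC: 08:00-10:15, 15:20-19:10, 19:45-19:55 (add 8h to convert from UTC-8).
Esperanza in UTC: 10:20-14:20, 15:00-15:20, 15:55-20:00 (add 7h to convert from UTC-7).
Jonas ∩ Vera: 11:05-11:55, 15:55-20:00.
Jonas ∩ Vera ∩ Xiulan: 15:55-20:00.
Jonas ∩ Vera ∩ Xiulan ∩ Sam: 15:55-19:10, 19:45-19:55.
Jonas ∩ Vera ∩ Xiulan ∩ Sam ∩ Esperanza: 15:55-19:10, 19:45-19:55.
The last common window of at least 60 minutes is 15:55-19:10; a 60-minute meeting can start as late as 18:10 and still end by 19:10.

18:10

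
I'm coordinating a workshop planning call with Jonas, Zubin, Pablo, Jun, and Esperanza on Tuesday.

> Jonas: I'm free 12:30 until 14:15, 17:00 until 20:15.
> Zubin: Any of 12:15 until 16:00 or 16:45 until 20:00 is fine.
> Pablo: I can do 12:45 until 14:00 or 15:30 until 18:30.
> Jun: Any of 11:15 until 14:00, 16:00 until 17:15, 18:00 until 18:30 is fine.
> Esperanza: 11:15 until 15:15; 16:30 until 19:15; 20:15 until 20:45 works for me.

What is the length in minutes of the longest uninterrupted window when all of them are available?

Jonas ∩ Zubin: 12:30-14:15, 17:00-20:00.
Jonas ∩ Zubin ∩ Pablo: 12:45-14:00, 17:00-18:30.
Jonas ∩ Zubin ∩ Pablo ∩ Jun: 12:45-14:00, 17:00-17:15, 18:00-18:30.
Jonas ∩ Zubin ∩ Pablo ∩ Jun ∩ Esperanza: 12:45-14:00, 17:00-17:15, 18:00-18:30.
The longest is 12:45-14:00 at 75 minutes.

75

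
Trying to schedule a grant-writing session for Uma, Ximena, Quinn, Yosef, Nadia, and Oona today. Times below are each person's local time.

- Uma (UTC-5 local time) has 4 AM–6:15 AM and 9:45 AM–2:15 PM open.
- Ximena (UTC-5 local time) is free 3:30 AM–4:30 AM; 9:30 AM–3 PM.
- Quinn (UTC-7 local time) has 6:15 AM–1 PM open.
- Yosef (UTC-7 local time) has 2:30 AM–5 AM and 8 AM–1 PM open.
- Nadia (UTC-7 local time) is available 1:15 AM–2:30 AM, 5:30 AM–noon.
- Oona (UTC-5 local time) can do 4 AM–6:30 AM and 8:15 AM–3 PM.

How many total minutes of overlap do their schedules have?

Uma in UTC: 09:00-11:15, 14:45-19:15 (add 5h to convert from UTC-5).
Ximena in UTC: 08:30-09:30, 14:30-20:00 (add 5h to convert from UTC-5).
Quinn in UTC: 13:15-20:00 (add 7h to convert from UTC-7).
Yosef in UTC: 09:30-12:00, 15:00-20:00 (add 7h to convert from UTC-7).
Nadia in UTC: 08:15-09:30, 12:30-19:00 (add 7h to convert from UTC-7).
Oona in UTC: 09:00-11:30, 13:15-20:00 (add 5h to convert from UTC-5).
Uma ∩ Ximena: 09:00-09:30, 14:45-19:15.
Uma ∩ Ximena ∩ Quinn: 14:45-19:15.
Uma ∩ Ximena ∩ Quinn ∩ Yosef: 15:00-19:15.
Uma ∩ Ximena ∩ Quinn ∩ Yosef ∩ Nadia: 15:00-19:00.
Uma ∩ Ximena ∩ Quinn ∩ Yosef ∩ Nadia ∩ Oona: 15:00-19:00.
That's a single block of 240 minutes.

240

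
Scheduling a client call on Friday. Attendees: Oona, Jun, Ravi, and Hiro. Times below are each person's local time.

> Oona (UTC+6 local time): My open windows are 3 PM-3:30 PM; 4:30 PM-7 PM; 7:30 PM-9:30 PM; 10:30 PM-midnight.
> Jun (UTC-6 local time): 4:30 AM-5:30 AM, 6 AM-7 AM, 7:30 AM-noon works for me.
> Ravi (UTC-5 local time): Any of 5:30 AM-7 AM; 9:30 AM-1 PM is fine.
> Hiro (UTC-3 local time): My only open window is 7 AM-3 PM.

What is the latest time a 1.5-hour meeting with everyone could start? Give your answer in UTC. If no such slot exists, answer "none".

Oona in UTC: 09:00-09:30, 10:30-13:00, 13:30-15:30, 16:30-18:00 (subtract 6h to convert from UTC+6).
Jun in UTC: 10:30-11:30, 12:00-13:00, 13:30-18:00 (add 6h to convert from UTC-6).
Ravi in UTC: 10:30-12:00, 14:30-18:00 (add 5h to convert from UTC-5).
Hiro in UTC: 10:00-18:00 (add 3h to convert from UTC-3).
Oona ∩ Jun: 10:30-11:30, 12:00-13:00, 13:30-15:30, 16:30-18:00.
Oona ∩ Jun ∩ Ravi: 10:30-11:30, 14:30-15:30, 16:30-18:00.
Oona ∩ Jun ∩ Ravi ∩ Hiro: 10:30-11:30, 14:30-15:30, 16:30-18:00.
The last common window of at least 90 minutes is 16:30-18:00; a 90-minute meeting can start as late as 16:30 and still end by 18:00.

16:30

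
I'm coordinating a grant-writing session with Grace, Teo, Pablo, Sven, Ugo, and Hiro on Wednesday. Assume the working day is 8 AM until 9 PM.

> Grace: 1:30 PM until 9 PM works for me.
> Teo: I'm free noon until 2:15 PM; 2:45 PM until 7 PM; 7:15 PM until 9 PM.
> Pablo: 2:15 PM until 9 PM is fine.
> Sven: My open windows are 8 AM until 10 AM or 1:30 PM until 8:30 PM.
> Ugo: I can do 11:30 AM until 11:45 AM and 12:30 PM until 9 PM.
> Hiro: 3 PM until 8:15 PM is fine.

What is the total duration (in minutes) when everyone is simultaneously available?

300

Grace ∩ Teo: 13:30-14:15, 14:45-19:00, 19:15-21:00.
Grace ∩ Teo ∩ Pablo: 14:45-19:00, 19:15-21:00.
Grace ∩ Teo ∩ Pablo ∩ Sven: 14:45-19:00, 19:15-20:30.
Grace ∩ Teo ∩ Pablo ∩ Sven ∩ Ugo: 14:45-19:00, 19:15-20:30.
Grace ∩ Teo ∩ Pablo ∩ Sven ∩ Ugo ∩ Hiro: 15:00-19:00, 19:15-20:15.
Those are the intersection windows.
Summing the common windows: 240 + 60 = 300 minutes.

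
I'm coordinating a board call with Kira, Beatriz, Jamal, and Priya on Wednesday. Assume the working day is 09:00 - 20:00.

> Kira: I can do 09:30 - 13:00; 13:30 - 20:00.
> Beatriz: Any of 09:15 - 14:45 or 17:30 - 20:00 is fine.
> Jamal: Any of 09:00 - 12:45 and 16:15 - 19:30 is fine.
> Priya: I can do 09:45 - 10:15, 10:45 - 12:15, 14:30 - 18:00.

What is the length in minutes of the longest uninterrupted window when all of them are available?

90

Kira ∩ Beatriz: 09:30-13:00, 13:30-14:45, 17:30-20:00.
Kira ∩ Beatriz ∩ Jamal: 09:30-12:45, 17:30-19:30.
Kira ∩ Beatriz ∩ Jamal ∩ Priya: 09:45-10:15, 10:45-12:15, 17:30-18:00.
The longest is 10:45-12:15 at 90 minutes.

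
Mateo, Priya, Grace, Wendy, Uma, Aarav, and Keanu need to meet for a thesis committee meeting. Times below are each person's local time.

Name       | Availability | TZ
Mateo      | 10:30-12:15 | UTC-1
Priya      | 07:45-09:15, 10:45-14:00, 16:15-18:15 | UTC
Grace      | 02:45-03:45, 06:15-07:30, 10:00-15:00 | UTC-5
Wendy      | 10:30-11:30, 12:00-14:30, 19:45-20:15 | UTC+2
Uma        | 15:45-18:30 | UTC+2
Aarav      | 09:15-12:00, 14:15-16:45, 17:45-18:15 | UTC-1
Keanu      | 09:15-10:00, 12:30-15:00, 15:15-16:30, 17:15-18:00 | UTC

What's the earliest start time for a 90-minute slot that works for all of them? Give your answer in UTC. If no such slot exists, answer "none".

Mateo in UTC: 11:30-13:15 (add 1h to convert from UTC-1).
Priya in UTC: 07:45-09:15, 10:45-14:00, 16:15-18:15.
Grace in UTC: 07:45-08:45, 11:15-12:30, 15:00-20:00 (add 5h to convert from UTC-5).
Wendy in UTC: 08:30-09:30, 10:00-12:30, 17:45-18:15 (subtract 2h to convert from UTC+2).
Uma in UTC: 13:45-16:30 (subtract 2h to convert from UTC+2).
Aarav in UTC: 10:15-13:00, 15:15-17:45, 18:45-19:15 (add 1h to convert from UTC-1).
Keanu in UTC: 09:15-10:00, 12:30-15:00, 15:15-16:30, 17:15-18:00.
Mateo ∩ Priya: 11:30-13:15.
Mateo ∩ Priya ∩ Grace: 11:30-12:30.
Mateo ∩ Priya ∩ Grace ∩ Wendy: 11:30-12:30.
Mateo ∩ Priya ∩ Grace ∩ Wendy ∩ Uma: ∅.
Mateo ∩ Priya ∩ Grace ∩ Wendy ∩ Uma ∩ Aarav: ∅.
Mateo ∩ Priya ∩ Grace ∩ Wendy ∩ Uma ∩ Aarav ∩ Keanu: ∅.
There is no time when everyone is free.
No common window is at least 90 minutes long.

none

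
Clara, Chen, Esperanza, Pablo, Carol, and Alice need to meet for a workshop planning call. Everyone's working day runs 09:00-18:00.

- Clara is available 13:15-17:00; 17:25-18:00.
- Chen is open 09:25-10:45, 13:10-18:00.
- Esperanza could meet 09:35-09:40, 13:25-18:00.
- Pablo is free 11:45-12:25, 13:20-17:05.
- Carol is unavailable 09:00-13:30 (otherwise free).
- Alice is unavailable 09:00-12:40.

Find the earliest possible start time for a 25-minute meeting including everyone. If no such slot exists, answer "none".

13:30

Clara free: 13:15-17:00, 17:25-18:00.
Chen free: 09:25-10:45, 13:10-18:00.
Esperanza free: 09:35-09:40, 13:25-18:00.
Pablo free: 11:45-12:25, 13:20-17:05.
Carol free: 13:30-18:00 (invert busy blocks within the working day).
Alice free: 12:40-18:00 (invert busy blocks within the working day).
Clara ∩ Chen: 13:15-17:00, 17:25-18:00.
Clara ∩ Chen ∩ Esperanza: 13:25-17:00, 17:25-18:00.
Clara ∩ Chen ∩ Esperanza ∩ Pablo: 13:25-17:00.
Clara ∩ Chen ∩ Esperanza ∩ Pablo ∩ Carol: 13:30-17:00.
Clara ∩ Chen ∩ Esperanza ∩ Pablo ∩ Carol ∩ Alice: 13:30-17:00.
So the common availability across everyone is 13:30-17:00.
The first common window of at least 25 minutes is 13:30-17:00, so the earliest start is 13:30.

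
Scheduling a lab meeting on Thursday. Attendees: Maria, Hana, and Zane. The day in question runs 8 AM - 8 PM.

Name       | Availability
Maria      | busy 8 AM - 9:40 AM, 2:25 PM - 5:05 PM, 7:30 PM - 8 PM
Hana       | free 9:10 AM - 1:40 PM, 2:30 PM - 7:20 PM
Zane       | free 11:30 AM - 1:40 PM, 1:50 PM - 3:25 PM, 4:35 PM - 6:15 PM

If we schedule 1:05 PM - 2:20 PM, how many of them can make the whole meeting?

Maria free: 09:40-14:25, 17:05-19:30 (invert busy blocks within the working day).
Hana free: 09:10-13:40, 14:30-19:20.
Zane free: 11:30-13:40, 13:50-15:25, 16:35-18:15.
Maria can make the full 13:05-14:20 slot — that's 1.

1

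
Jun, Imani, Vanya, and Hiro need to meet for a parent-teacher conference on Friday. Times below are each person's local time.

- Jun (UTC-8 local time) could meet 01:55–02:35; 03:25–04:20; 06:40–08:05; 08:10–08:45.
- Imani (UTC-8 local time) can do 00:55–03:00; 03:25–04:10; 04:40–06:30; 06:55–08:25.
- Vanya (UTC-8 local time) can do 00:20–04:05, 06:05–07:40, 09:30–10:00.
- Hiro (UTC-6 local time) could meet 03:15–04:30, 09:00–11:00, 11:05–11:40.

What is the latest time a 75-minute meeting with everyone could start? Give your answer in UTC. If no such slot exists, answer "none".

none

Jun in UTC: 09:55-10:35, 11:25-12:20, 14:40-16:05, 16:10-16:45 (add 8h to convert from UTC-8).
Imani in UTC: 08:55-11:00, 11:25-12:10, 12:40-14:30, 14:55-16:25 (add 8h to convert from UTC-8).
Vanya in UTC: 08:20-12:05, 14:05-15:40, 17:30-18:00 (add 8h to convert from UTC-8).
Hiro in UTC: 09:15-10:30, 15:00-17:00, 17:05-17:40 (add 6h to convert from UTC-6).
Jun ∩ Imani: 09:55-10:35, 11:25-12:10, 14:55-16:05, 16:10-16:25.
Jun ∩ Imani ∩ Vanya: 09:55-10:35, 11:25-12:05, 14:55-15:40.
Jun ∩ Imani ∩ Vanya ∩ Hiro: 09:55-10:30, 15:00-15:40.
No common window is at least 75 minutes long.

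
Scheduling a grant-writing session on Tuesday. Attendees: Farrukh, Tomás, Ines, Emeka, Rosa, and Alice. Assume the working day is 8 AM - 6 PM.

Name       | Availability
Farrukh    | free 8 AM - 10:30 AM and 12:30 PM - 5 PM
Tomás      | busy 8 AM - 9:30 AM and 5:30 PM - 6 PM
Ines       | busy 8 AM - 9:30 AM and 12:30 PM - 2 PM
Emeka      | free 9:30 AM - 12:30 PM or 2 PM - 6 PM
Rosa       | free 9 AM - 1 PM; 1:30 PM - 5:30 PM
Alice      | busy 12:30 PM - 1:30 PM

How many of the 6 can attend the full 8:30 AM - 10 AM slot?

2

Farrukh free: 08:00-10:30, 12:30-17:00.
Tomás free: 09:30-17:30 (invert busy blocks within the working day).
Ines free: 09:30-12:30, 14:00-18:00 (invert busy blocks within the working day).
Emeka free: 09:30-12:30, 14:00-18:00.
Rosa free: 09:00-13:00, 13:30-17:30.
Alice free: 08:00-12:30, 13:30-18:00 (invert busy blocks within the working day).
Farrukh and Alice can make the full 08:30-10:00 slot — that's 2.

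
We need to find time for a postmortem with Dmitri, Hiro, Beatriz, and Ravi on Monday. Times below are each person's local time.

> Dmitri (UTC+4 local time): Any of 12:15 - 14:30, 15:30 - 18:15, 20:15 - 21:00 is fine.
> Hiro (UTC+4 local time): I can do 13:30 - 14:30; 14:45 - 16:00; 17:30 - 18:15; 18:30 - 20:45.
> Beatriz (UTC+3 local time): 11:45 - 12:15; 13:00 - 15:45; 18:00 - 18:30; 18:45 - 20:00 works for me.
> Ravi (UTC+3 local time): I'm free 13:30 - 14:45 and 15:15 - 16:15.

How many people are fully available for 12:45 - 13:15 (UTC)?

2

Dmitri in UTC: 08:15-10:30, 11:30-14:15, 16:15-17:00 (subtract 4h to convert from UTC+4).
Hiro in UTC: 09:30-10:30, 10:45-12:00, 13:30-14:15, 14:30-16:45 (subtract 4h to convert from UTC+4).
Beatriz in UTC: 08:45-09:15, 10:00-12:45, 15:00-15:30, 15:45-17:00 (subtract 3h to convert from UTC+3).
Ravi in UTC: 10:30-11:45, 12:15-13:15 (subtract 3h to convert from UTC+3).
Dmitri and Ravi can make the full 12:45-13:15 slot — that's 2.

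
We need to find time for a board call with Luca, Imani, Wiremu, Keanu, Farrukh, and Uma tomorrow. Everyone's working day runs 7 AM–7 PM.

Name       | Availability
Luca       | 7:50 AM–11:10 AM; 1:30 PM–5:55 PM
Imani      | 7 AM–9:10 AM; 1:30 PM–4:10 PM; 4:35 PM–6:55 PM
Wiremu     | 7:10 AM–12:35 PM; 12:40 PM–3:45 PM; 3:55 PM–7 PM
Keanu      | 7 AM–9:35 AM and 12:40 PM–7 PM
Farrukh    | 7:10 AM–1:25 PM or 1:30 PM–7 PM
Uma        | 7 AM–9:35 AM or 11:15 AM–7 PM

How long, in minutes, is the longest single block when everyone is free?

Luca ∩ Imani: 07:50-09:10, 13:30-16:10, 16:35-17:55.
Luca ∩ Imani ∩ Wiremu: 07:50-09:10, 13:30-15:45, 15:55-16:10, 16:35-17:55.
Luca ∩ Imani ∩ Wiremu ∩ Keanu: 07:50-09:10, 13:30-15:45, 15:55-16:10, 16:35-17:55.
Luca ∩ Imani ∩ Wiremu ∩ Keanu ∩ Farrukh: 07:50-09:10, 13:30-15:45, 15:55-16:10, 16:35-17:55.
Luca ∩ Imani ∩ Wiremu ∩ Keanu ∩ Farrukh ∩ Uma: 07:50-09:10, 13:30-15:45, 15:55-16:10, 16:35-17:55.
The longest is 13:30-15:45 at 135 minutes.

135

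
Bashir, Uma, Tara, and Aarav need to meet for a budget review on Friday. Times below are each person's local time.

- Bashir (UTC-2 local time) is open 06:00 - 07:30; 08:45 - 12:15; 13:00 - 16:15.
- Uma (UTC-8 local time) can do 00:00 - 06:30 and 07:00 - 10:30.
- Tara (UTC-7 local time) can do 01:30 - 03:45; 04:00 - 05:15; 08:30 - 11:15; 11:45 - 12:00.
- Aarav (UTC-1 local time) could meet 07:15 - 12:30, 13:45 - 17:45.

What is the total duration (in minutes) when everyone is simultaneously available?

Bashir in UTC: 08:00-09:30, 10:45-14:15, 15:00-18:15 (add 2h to convert from UTC-2).
Uma in UTC: 08:00-14:30, 15:00-18:30 (add 8h to convert from UTC-8).
Tara in UTC: 08:30-10:45, 11:00-12:15, 15:30-18:15, 18:45-19:00 (add 7h to convert from UTC-7).
Aarav in UTC: 08:15-13:30, 14:45-18:45 (add 1h to convert from UTC-1).
Bashir ∩ Uma: 08:00-09:30, 10:45-14:15, 15:00-18:15.
Bashir ∩ Uma ∩ Tara: 08:30-09:30, 11:00-12:15, 15:30-18:15.
Bashir ∩ Uma ∩ Tara ∩ Aarav: 08:30-09:30, 11:00-12:15, 15:30-18:15.
Summing the common windows: 60 + 75 + 165 = 300 minutes.

300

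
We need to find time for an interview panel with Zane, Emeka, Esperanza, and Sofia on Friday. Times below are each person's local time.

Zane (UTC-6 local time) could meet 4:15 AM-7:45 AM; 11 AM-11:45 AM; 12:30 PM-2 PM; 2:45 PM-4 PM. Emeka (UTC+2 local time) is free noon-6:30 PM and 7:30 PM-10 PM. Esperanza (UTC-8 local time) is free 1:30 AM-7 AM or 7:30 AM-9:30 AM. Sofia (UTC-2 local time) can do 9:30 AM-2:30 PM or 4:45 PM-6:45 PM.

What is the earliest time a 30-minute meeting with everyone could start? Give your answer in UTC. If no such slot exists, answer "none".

Zane in UTC: 10:15-13:45, 17:00-17:45, 18:30-20:00, 20:45-22:00 (add 6h to convert from UTC-6).
Emeka in UTC: 10:00-16:30, 17:30-20:00 (subtract 2h to convert from UTC+2).
Esperanza in UTC: 09:30-15:00, 15:30-17:30 (add 8h to convert from UTC-8).
Sofia in UTC: 11:30-16:30, 18:45-20:45 (add 2h to convert from UTC-2).
Zane ∩ Emeka: 10:15-13:45, 17:30-17:45, 18:30-20:00.
Zane ∩ Emeka ∩ Esperanza: 10:15-13:45.
Zane ∩ Emeka ∩ Esperanza ∩ Sofia: 11:30-13:45.
Those are the intersection windows.
The first common window of at least 30 minutes is 11:30-13:45, so the earliest start is 11:30.

11:30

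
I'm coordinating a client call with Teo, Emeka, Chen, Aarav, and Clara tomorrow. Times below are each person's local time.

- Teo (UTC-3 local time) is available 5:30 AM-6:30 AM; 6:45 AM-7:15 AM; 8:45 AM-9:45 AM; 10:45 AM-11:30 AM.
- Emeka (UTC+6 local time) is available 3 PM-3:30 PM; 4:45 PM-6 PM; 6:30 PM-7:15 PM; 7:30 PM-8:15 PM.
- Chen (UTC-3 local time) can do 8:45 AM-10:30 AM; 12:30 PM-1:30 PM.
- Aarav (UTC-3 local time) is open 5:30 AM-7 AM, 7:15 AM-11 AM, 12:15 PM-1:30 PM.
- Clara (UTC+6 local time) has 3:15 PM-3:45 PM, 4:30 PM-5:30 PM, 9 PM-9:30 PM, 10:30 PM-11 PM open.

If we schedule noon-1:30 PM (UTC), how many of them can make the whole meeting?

2

Teo in UTC: 08:30-09:30, 09:45-10:15, 11:45-12:45, 13:45-14:30 (add 3h to convert from UTC-3).
Emeka in UTC: 09:00-09:30, 10:45-12:00, 12:30-13:15, 13:30-14:15 (subtract 6h to convert from UTC+6).
Chen in UTC: 11:45-13:30, 15:30-16:30 (add 3h to convert from UTC-3).
Aarav in UTC: 08:30-10:00, 10:15-14:00, 15:15-16:30 (add 3h to convert from UTC-3).
Clara in UTC: 09:15-09:45, 10:30-11:30, 15:00-15:30, 16:30-17:00 (subtract 6h to convert from UTC+6).
Chen and Aarav can make the full 12:00-13:30 slot — that's 2.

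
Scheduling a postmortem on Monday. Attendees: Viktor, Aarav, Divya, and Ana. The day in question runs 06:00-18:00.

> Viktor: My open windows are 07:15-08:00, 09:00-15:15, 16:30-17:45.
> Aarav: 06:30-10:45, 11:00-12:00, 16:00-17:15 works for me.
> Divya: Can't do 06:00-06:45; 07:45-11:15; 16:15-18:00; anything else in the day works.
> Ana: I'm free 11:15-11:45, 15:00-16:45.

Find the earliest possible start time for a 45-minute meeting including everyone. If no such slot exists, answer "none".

none

Viktor free: 07:15-08:00, 09:00-15:15, 16:30-17:45.
Aarav free: 06:30-10:45, 11:00-12:00, 16:00-17:15.
Divya free: 06:45-07:45, 11:15-16:15 (invert busy blocks within the working day).
Ana free: 11:15-11:45, 15:00-16:45.
Viktor ∩ Aarav: 07:15-08:00, 09:00-10:45, 11:00-12:00, 16:30-17:15.
Viktor ∩ Aarav ∩ Divya: 07:15-07:45, 11:15-12:00.
Viktor ∩ Aarav ∩ Divya ∩ Ana: 11:15-11:45.
No common window is at least 45 minutes long.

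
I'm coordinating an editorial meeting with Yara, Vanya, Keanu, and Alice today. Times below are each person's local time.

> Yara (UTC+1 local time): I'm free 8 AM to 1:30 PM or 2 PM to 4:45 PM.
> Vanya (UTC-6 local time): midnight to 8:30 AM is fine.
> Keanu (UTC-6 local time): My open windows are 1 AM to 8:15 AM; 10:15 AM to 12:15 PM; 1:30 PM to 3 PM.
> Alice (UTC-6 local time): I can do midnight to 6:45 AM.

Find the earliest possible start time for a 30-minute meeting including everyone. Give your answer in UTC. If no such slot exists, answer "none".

07:00

Yara in UTC: 07:00-12:30, 13:00-15:45 (subtract 1h to convert from UTC+1).
Vanya in UTC: 06:00-14:30 (add 6h to convert from UTC-6).
Keanu in UTC: 07:00-14:15, 16:15-18:15, 19:30-21:00 (add 6h to convert from UTC-6).
Alice in UTC: 06:00-12:45 (add 6h to convert from UTC-6).
Yara ∩ Vanya: 07:00-12:30, 13:00-14:30.
Yara ∩ Vanya ∩ Keanu: 07:00-12:30, 13:00-14:15.
Yara ∩ Vanya ∩ Keanu ∩ Alice: 07:00-12:30.
Those are the intersection windows.
The first common window of at least 30 minutes is 07:00-12:30, so the earliest start is 07:00.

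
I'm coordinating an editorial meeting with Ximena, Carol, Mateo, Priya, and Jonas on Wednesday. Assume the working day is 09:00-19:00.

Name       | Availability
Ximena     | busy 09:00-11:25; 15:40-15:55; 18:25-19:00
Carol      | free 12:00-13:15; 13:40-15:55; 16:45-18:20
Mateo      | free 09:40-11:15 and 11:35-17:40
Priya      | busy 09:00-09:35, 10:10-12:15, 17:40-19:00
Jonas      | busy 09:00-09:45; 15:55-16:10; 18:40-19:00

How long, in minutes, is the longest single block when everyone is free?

Ximena free: 11:25-15:40, 15:55-18:25 (invert busy blocks within the working day).
Carol free: 12:00-13:15, 13:40-15:55, 16:45-18:20.
Mateo free: 09:40-11:15, 11:35-17:40.
Priya free: 09:35-10:10, 12:15-17:40 (invert busy blocks within the working day).
Jonas free: 09:45-15:55, 16:10-18:40 (invert busy blocks within the working day).
Ximena ∩ Carol: 12:00-13:15, 13:40-15:40, 16:45-18:20.
Ximena ∩ Carol ∩ Mateo: 12:00-13:15, 13:40-15:40, 16:45-17:40.
Ximena ∩ Carol ∩ Mateo ∩ Priya: 12:15-13:15, 13:40-15:40, 16:45-17:40.
Ximena ∩ Carol ∩ Mateo ∩ Priya ∩ Jonas: 12:15-13:15, 13:40-15:40, 16:45-17:40.
The longest is 13:40-15:40 at 120 minutes.

120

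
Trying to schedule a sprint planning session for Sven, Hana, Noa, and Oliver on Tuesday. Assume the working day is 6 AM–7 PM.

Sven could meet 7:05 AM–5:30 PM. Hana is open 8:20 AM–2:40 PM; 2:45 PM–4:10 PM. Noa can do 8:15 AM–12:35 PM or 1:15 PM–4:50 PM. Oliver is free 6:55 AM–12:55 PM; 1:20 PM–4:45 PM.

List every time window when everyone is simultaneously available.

Sven ∩ Hana: 08:20-14:40, 14:45-16:10.
Sven ∩ Hana ∩ Noa: 08:20-12:35, 13:15-14:40, 14:45-16:10.
Sven ∩ Hana ∩ Noa ∩ Oliver: 08:20-12:35, 13:20-14:40, 14:45-16:10.
Those are the intersection windows.

08:20-12:35, 13:20-14:40, 14:45-16:10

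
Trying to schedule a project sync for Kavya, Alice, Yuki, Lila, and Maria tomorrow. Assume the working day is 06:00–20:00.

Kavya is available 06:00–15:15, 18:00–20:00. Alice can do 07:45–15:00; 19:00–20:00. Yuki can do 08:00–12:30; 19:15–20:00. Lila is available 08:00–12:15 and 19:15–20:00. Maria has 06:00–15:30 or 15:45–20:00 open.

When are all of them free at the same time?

Kavya ∩ Alice: 07:45-15:00, 19:00-20:00.
Kavya ∩ Alice ∩ Yuki: 08:00-12:30, 19:15-20:00.
Kavya ∩ Alice ∩ Yuki ∩ Lila: 08:00-12:15, 19:15-20:00.
Kavya ∩ Alice ∩ Yuki ∩ Lila ∩ Maria: 08:00-12:15, 19:15-20:00.
Those are the intersection windows.

08:00-12:15, 19:15-20:00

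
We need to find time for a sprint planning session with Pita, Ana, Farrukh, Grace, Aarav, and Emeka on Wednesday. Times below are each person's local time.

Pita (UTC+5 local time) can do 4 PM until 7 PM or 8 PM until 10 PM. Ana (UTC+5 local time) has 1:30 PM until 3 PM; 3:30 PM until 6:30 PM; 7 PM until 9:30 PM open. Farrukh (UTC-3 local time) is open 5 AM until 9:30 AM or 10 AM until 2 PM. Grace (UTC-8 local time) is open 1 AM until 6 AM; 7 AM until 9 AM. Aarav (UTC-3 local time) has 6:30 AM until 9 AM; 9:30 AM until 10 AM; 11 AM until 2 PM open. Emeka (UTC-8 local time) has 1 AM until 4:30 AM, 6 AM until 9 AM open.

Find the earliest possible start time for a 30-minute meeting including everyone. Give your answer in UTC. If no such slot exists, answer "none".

11:00

Pita in UTC: 11:00-14:00, 15:00-17:00 (subtract 5h to convert from UTC+5).
Ana in UTC: 08:30-10:00, 10:30-13:30, 14:00-16:30 (subtract 5h to convert from UTC+5).
Farrukh in UTC: 08:00-12:30, 13:00-17:00 (add 3h to convert from UTC-3).
Grace in UTC: 09:00-14:00, 15:00-17:00 (add 8h to convert from UTC-8).
Aarav in UTC: 09:30-12:00, 12:30-13:00, 14:00-17:00 (add 3h to convert from UTC-3).
Emeka in UTC: 09:00-12:30, 14:00-17:00 (add 8h to convert from UTC-8).
Pita ∩ Ana: 11:00-13:30, 15:00-16:30.
Pita ∩ Ana ∩ Farrukh: 11:00-12:30, 13:00-13:30, 15:00-16:30.
Pita ∩ Ana ∩ Farrukh ∩ Grace: 11:00-12:30, 13:00-13:30, 15:00-16:30.
Pita ∩ Ana ∩ Farrukh ∩ Grace ∩ Aarav: 11:00-12:00, 15:00-16:30.
Pita ∩ Ana ∩ Farrukh ∩ Grace ∩ Aarav ∩ Emeka: 11:00-12:00, 15:00-16:30.
The first common window of at least 30 minutes is 11:00-12:00, so the earliest start is 11:00.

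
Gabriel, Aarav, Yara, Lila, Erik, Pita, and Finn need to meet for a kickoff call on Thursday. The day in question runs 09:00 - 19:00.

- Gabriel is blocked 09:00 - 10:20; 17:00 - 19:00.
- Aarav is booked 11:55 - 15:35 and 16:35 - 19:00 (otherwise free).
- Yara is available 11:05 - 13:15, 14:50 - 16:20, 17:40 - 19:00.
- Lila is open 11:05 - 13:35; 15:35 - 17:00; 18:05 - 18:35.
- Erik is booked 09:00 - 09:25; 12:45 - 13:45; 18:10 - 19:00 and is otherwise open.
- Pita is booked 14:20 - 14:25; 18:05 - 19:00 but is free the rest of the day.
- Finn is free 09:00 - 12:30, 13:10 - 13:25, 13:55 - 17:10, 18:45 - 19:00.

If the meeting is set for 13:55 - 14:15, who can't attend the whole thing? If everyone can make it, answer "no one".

Gabriel free: 10:20-17:00 (invert busy blocks within the working day).
Aarav free: 09:00-11:55, 15:35-16:35 (invert busy blocks within the working day).
Yara free: 11:05-13:15, 14:50-16:20, 17:40-19:00.
Lila free: 11:05-13:35, 15:35-17:00, 18:05-18:35.
Erik free: 09:25-12:45, 13:45-18:10 (invert busy blocks within the working day).
Pita free: 09:00-14:20, 14:25-18:05 (invert busy blocks within the working day).
Finn free: 09:00-12:30, 13:10-13:25, 13:55-17:10, 18:45-19:00.
Gabriel: free for 13:55-14:15. Aarav: not fully free for 13:55-14:15. Yara: not fully free for 13:55-14:15. Lila: not fully free for 13:55-14:15. Erik: free for 13:55-14:15. Pita: free for 13:55-14:15. Finn: free for 13:55-14:15.

Aarav, Lila, Yara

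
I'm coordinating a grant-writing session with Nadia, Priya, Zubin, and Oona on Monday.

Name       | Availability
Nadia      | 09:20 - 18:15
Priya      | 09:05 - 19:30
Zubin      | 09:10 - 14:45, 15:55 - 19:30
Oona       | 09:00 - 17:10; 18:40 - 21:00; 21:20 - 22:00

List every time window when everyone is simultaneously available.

Nadia ∩ Priya: 09:20-18:15.
Nadia ∩ Priya ∩ Zubin: 09:20-14:45, 15:55-18:15.
Nadia ∩ Priya ∩ Zubin ∩ Oona: 09:20-14:45, 15:55-17:10.
So the common availability across everyone is 09:20-14:45, 15:55-17:10.

09:20-14:45, 15:55-17:10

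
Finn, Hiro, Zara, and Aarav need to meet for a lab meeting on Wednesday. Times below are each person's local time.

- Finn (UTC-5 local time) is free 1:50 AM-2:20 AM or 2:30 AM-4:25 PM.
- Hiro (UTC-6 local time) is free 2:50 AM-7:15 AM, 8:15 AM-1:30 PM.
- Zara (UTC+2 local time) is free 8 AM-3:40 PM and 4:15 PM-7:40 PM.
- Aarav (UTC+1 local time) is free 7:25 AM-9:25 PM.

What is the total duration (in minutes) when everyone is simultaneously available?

Finn in UTC: 06:50-07:20, 07:30-21:25 (add 5h to convert from UTC-5).
Hiro in UTC: 08:50-13:15, 14:15-19:30 (add 6h to convert from UTC-6).
Zara in UTC: 06:00-13:40, 14:15-17:40 (subtract 2h to convert from UTC+2).
Aarav in UTC: 06:25-20:25 (subtract 1h to convert from UTC+1).
Finn ∩ Hiro: 08:50-13:15, 14:15-19:30.
Finn ∩ Hiro ∩ Zara: 08:50-13:15, 14:15-17:40.
Finn ∩ Hiro ∩ Zara ∩ Aarav: 08:50-13:15, 14:15-17:40.
Summing the common windows: 265 + 205 = 470 minutes.

470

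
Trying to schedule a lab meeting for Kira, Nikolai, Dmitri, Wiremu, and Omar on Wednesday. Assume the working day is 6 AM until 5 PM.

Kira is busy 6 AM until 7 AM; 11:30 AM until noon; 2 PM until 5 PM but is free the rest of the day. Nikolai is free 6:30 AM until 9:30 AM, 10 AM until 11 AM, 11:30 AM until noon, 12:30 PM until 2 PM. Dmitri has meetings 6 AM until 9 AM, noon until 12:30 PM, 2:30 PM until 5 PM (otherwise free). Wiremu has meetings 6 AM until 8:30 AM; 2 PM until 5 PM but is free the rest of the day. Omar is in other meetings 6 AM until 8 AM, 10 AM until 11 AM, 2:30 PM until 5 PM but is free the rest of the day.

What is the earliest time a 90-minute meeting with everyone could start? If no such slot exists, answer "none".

Kira free: 07:00-11:30, 12:00-14:00 (invert busy blocks within the working day).
Nikolai free: 06:30-09:30, 10:00-11:00, 11:30-12:00, 12:30-14:00.
Dmitri free: 09:00-12:00, 12:30-14:30 (invert busy blocks within the working day).
Wiremu free: 08:30-14:00 (invert busy blocks within the working day).
Omar free: 08:00-10:00, 11:00-14:30 (invert busy blocks within the working day).
Kira ∩ Nikolai: 07:00-09:30, 10:00-11:00, 12:30-14:00.
Kira ∩ Nikolai ∩ Dmitri: 09:00-09:30, 10:00-11:00, 12:30-14:00.
Kira ∩ Nikolai ∩ Dmitri ∩ Wiremu: 09:00-09:30, 10:00-11:00, 12:30-14:00.
Kira ∩ Nikolai ∩ Dmitri ∩ Wiremu ∩ Omar: 09:00-09:30, 12:30-14:00.
The first common window of at least 90 minutes is 12:30-14:00, so the earliest start is 12:30.

12:30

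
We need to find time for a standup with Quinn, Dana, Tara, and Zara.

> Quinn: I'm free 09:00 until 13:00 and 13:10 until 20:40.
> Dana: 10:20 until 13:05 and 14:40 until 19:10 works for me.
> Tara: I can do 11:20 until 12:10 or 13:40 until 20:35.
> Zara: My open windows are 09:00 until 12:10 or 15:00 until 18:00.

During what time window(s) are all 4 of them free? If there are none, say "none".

11:20-12:10, 15:00-18:00

Quinn ∩ Dana: 10:20-13:00, 14:40-19:10.
Quinn ∩ Dana ∩ Tara: 11:20-12:10, 14:40-19:10.
Quinn ∩ Dana ∩ Tara ∩ Zara: 11:20-12:10, 15:00-18:00.
So the common availability across everyone is 11:20-12:10, 15:00-18:00.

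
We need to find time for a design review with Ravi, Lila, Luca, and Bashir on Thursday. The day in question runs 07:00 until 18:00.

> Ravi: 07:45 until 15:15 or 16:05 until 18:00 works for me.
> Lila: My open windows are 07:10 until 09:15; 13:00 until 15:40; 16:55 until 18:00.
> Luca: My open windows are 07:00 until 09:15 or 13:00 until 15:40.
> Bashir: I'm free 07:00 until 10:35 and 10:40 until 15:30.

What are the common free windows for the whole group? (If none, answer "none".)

Ravi ∩ Lila: 07:45-09:15, 13:00-15:15, 16:55-18:00.
Ravi ∩ Lila ∩ Luca: 07:45-09:15, 13:00-15:15.
Ravi ∩ Lila ∩ Luca ∩ Bashir: 07:45-09:15, 13:00-15:15.

07:45-09:15, 13:00-15:15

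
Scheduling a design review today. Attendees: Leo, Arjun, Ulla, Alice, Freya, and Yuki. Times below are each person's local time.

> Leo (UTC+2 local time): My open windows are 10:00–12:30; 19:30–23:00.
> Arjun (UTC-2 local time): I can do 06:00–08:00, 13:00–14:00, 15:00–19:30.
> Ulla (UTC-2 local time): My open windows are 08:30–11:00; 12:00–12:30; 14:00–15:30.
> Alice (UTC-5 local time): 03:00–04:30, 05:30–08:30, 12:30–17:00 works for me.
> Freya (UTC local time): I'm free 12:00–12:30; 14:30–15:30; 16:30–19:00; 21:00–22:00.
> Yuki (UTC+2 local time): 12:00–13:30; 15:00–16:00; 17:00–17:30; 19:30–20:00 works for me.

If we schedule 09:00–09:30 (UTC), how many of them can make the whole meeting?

Leo in UTC: 08:00-10:30, 17:30-21:00 (subtract 2h to convert from UTC+2).
Arjun in UTC: 08:00-10:00, 15:00-16:00, 17:00-21:30 (add 2h to convert from UTC-2).
Ulla in UTC: 10:30-13:00, 14:00-14:30, 16:00-17:30 (add 2h to convert from UTC-2).
Alice in UTC: 08:00-09:30, 10:30-13:30, 17:30-22:00 (add 5h to convert from UTC-5).
Freya in UTC: 12:00-12:30, 14:30-15:30, 16:30-19:00, 21:00-22:00.
Yuki in UTC: 10:00-11:30, 13:00-14:00, 15:00-15:30, 17:30-18:00 (subtract 2h to convert from UTC+2).
Leo, Arjun, and Alice can make the full 09:00-09:30 slot — that's 3.

3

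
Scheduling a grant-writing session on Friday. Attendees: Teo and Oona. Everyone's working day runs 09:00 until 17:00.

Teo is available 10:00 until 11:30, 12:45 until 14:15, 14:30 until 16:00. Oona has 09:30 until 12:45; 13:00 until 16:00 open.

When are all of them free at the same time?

10:00-11:30, 13:00-14:15, 14:30-16:00

Teo ∩ Oona: 10:00-11:30, 13:00-14:15, 14:30-16:00.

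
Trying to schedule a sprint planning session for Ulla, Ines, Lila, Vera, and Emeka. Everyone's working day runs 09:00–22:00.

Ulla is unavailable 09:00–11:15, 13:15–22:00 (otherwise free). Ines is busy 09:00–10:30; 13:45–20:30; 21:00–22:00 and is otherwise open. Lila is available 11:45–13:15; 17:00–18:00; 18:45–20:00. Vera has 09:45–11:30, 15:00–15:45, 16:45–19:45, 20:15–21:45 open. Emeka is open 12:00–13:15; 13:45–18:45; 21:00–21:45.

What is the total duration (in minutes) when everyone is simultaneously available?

0

Ulla free: 11:15-13:15 (invert busy blocks within the working day).
Ines free: 10:30-13:45, 20:30-21:00 (invert busy blocks within the working day).
Lila free: 11:45-13:15, 17:00-18:00, 18:45-20:00.
Vera free: 09:45-11:30, 15:00-15:45, 16:45-19:45, 20:15-21:45.
Emeka free: 12:00-13:15, 13:45-18:45, 21:00-21:45.
Ulla ∩ Ines: 11:15-13:15.
Ulla ∩ Ines ∩ Lila: 11:45-13:15.
Ulla ∩ Ines ∩ Lila ∩ Vera: ∅.
Ulla ∩ Ines ∩ Lila ∩ Vera ∩ Emeka: ∅.
There is no time when everyone is free.
There is no common window, so the total is 0 minutes.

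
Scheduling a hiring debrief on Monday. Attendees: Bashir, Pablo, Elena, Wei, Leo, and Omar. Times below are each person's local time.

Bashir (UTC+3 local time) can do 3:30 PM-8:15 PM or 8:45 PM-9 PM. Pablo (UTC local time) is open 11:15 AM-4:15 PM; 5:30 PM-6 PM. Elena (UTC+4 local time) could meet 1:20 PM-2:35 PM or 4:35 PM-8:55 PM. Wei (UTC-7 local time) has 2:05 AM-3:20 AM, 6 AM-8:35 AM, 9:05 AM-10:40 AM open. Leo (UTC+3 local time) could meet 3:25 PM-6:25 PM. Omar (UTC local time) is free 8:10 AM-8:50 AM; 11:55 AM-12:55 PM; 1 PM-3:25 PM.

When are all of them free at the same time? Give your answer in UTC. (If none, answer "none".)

Bashir in UTC: 12:30-17:15, 17:45-18:00 (subtract 3h to convert from UTC+3).
Pablo in UTC: 11:15-16:15, 17:30-18:00.
Elena in UTC: 09:20-10:35, 12:35-16:55 (subtract 4h to convert from UTC+4).
Wei in UTC: 09:05-10:20, 13:00-15:35, 16:05-17:40 (add 7h to convert from UTC-7).
Leo in UTC: 12:25-15:25 (subtract 3h to convert from UTC+3).
Omar in UTC: 08:10-08:50, 11:55-12:55, 13:00-15:25.
Bashir ∩ Pablo: 12:30-16:15, 17:45-18:00.
Bashir ∩ Pablo ∩ Elena: 12:35-16:15.
Bashir ∩ Pablo ∩ Elena ∩ Wei: 13:00-15:35, 16:05-16:15.
Bashir ∩ Pablo ∩ Elena ∩ Wei ∩ Leo: 13:00-15:25.
Bashir ∩ Pablo ∩ Elena ∩ Wei ∩ Leo ∩ Omar: 13:00-15:25.

13:00-15:25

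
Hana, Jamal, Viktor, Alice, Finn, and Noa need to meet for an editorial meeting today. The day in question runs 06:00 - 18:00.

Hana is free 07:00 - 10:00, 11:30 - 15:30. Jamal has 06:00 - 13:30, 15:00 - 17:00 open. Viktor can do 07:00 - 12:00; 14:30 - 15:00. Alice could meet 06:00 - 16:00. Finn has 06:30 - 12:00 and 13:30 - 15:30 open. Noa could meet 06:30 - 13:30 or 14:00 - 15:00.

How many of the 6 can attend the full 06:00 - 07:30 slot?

2

Jamal and Alice can make the full 06:00-07:30 slot — that's 2.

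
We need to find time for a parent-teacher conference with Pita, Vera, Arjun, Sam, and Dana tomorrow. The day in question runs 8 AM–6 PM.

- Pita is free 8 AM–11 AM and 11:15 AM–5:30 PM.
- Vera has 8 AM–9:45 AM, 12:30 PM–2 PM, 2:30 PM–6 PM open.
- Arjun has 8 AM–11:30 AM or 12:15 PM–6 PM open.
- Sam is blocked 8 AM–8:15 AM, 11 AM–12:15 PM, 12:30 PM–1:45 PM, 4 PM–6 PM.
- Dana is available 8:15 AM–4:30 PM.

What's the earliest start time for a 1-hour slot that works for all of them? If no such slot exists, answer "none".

08:15

Pita free: 08:00-11:00, 11:15-17:30.
Vera free: 08:00-09:45, 12:30-14:00, 14:30-18:00.
Arjun free: 08:00-11:30, 12:15-18:00.
Sam free: 08:15-11:00, 12:15-12:30, 13:45-16:00 (invert busy blocks within the working day).
Dana free: 08:15-16:30.
Pita ∩ Vera: 08:00-09:45, 12:30-14:00, 14:30-17:30.
Pita ∩ Vera ∩ Arjun: 08:00-09:45, 12:30-14:00, 14:30-17:30.
Pita ∩ Vera ∩ Arjun ∩ Sam: 08:15-09:45, 13:45-14:00, 14:30-16:00.
Pita ∩ Vera ∩ Arjun ∩ Sam ∩ Dana: 08:15-09:45, 13:45-14:00, 14:30-16:00.
The first common window of at least 60 minutes is 08:15-09:45, so the earliest start is 08:15.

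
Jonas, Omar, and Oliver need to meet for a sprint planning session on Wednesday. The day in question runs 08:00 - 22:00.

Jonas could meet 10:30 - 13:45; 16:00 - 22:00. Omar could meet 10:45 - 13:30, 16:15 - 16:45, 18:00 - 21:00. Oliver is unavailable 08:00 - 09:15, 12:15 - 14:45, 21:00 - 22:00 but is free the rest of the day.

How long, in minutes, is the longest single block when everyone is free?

Jonas free: 10:30-13:45, 16:00-22:00.
Omar free: 10:45-13:30, 16:15-16:45, 18:00-21:00.
Oliver free: 09:15-12:15, 14:45-21:00 (invert busy blocks within the working day).
Jonas ∩ Omar: 10:45-13:30, 16:15-16:45, 18:00-21:00.
Jonas ∩ Omar ∩ Oliver: 10:45-12:15, 16:15-16:45, 18:00-21:00.
So the common availability across everyone is 10:45-12:15, 16:15-16:45, 18:00-21:00.
The longest is 18:00-21:00 at 180 minutes.

180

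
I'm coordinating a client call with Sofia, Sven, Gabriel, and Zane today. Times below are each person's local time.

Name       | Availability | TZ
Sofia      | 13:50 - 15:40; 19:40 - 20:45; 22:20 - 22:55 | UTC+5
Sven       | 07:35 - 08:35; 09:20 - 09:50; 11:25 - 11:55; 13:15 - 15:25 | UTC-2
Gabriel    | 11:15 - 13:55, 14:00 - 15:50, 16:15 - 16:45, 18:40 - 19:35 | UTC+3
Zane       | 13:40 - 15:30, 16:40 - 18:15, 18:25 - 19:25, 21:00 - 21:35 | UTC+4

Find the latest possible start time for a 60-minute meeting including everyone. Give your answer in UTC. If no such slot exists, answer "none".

Sofia in UTC: 08:50-10:40, 14:40-15:45, 17:20-17:55 (subtract 5h to convert from UTC+5).
Sven in UTC: 09:35-10:35, 11:20-11:50, 13:25-13:55, 15:15-17:25 (add 2h to convert from UTC-2).
Gabriel in UTC: 08:15-10:55, 11:00-12:50, 13:15-13:45, 15:40-16:35 (subtract 3h to convert from UTC+3).
Zane in UTC: 09:40-11:30, 12:40-14:15, 14:25-15:25, 17:00-17:35 (subtract 4h to convert from UTC+4).
Sofia ∩ Sven: 09:35-10:35, 15:15-15:45, 17:20-17:25.
Sofia ∩ Sven ∩ Gabriel: 09:35-10:35, 15:40-15:45.
Sofia ∩ Sven ∩ Gabriel ∩ Zane: 09:40-10:35.
Those are the intersection windows.
No common window is at least 60 minutes long.

none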